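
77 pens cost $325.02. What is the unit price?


Unit rate = total / quantity
= 325.02 / 77
= $4.22 per unit

$4.22 per unit


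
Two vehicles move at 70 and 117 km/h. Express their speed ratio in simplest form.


Ratio = 70:117
GCD = 1
Simplified = 70:117
Time ratio (same distance) = 117:70
Speed ratio = 70:117

70:117


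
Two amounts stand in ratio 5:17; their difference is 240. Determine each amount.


Let A = 5k, B = 17k.
17k - 5k = 240
12k = 240 → k = 240/12 = 20
A = 5×20 = 100, B = 17×20 = 340
= A = 100, B = 340

A = 100, B = 340


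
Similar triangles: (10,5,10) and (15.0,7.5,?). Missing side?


Scale factor = 15.0/10 = 1.5
Missing side = 10 × 1.5
= 15.0

15.0


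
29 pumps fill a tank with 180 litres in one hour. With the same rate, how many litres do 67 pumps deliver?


Direct proportion: y/x = constant
k = 180/29 ≈ 6.2069
y₂ = k × 67 = 180 × 67 / 29 = 12060/29
≈ 415.86

415.86


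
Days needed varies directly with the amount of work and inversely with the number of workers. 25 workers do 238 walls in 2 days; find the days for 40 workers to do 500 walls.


Days ∝ work / workers, so d₂ = d₁ × (m₁/m₂) × (w₂/w₁)
Workers factor (inverse): 25/40 = 0.6250
Work factor (direct): 500/238 ≈ 2.1008
d₂ = 2 × 25/40 × 500/238 = (2 × 25 × 500) / (40 × 238) = 25000/9520
≈ 2.63 days

2.63 days


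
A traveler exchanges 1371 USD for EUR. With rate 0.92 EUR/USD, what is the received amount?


Amount × rate = 1371 × 0.92
= 1261.32 EUR

1261.32 EUR


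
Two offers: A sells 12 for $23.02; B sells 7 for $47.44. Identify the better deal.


Deal A: $23.02/12 = $1.9183/unit
Deal B: $47.44/7 = $6.7771/unit
A is cheaper per unit
= Deal A

Deal A


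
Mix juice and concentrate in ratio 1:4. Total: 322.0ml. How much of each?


Total parts = 1 + 4 = 5
juice: 322.0 × 1/5 = 64.4ml
concentrate: 322.0 × 4/5 = 257.6ml
= 64.4ml and 257.6ml

64.4ml and 257.6ml


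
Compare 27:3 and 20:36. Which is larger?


27/3 = 9.0000
20/36 = 0.5556
9.0000 > 0.5556, so 27:3 is greater
= 27:3

27:3


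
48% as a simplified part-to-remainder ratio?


48% means 48 parts out of 100; remainder = 52
Part : remainder = 48:52
GCD = 4
= 12:13

12:13


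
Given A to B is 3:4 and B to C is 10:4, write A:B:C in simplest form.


Match B: multiply A:B by 10 → 30:40
Multiply B:C by 4 → 40:16
Combined: 30:40:16
GCD = 2
= 15:20:8

15:20:8


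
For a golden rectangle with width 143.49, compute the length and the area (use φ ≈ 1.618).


φ = (1 + √5) / 2 ≈ 1.618
Length = width × φ = 143.49 × 1.618 = 232.16682
≈ 232.17
Area = width × length = 143.49 × 232.16682 = 33313.6170018 ≈ 33313.62
= Length: 232.17, Area: 33313.62

Length: 232.17, Area: 33313.62


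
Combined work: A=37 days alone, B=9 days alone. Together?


Rate of A = 1/37 per day
Rate of B = 1/9 per day
Combined rate = 1/37 + 1/9 = 46/333 ≈ 0.1381 per day
Days = 1 / combined rate = 333/46
≈ 7.24 days

7.24 days


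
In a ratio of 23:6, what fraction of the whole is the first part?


Total parts = 23 + 6 = 29
First part: 23/29 = 23/29
= 23/29

23/29


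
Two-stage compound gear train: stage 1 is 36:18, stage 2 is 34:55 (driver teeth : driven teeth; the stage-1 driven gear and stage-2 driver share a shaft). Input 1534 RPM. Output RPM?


Stage 1: RPM_B = RPM_A × t_A/t_B = 1534 × 36/18 = 55224/18 = 3068.00
B and C share a shaft → RPM_C = RPM_B
Stage 2: RPM_D = RPM_C × t_C/t_D = RPM_A × (t_A×t_C)/(t_B×t_D)
Overall ratio = (36×34)/(18×55) = 1224/990
RPM_D = 1534 × 1224/990 = 1877616/990
≈ 1896.58 RPM

1896.58 RPM


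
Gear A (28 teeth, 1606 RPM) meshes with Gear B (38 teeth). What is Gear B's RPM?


Gear ratio = 28:38 = 14:19
RPM_B = RPM_A × (teeth_A / teeth_B)
= 1606 × (28/38)
= 1183.4 RPM

1183.4 RPM


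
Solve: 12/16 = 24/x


Cross multiply: 12 × x = 16 × 24
12x = 384
x = 384 / 12
= 32.00

32.00


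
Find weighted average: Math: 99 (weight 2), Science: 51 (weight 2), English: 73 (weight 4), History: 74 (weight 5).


Numerator = 99×2 + 51×2 + 73×4 + 74×5
= 198 + 102 + 292 + 370
= 962
Total weight = 13
Weighted avg = 962/13
= 74.00

74.00


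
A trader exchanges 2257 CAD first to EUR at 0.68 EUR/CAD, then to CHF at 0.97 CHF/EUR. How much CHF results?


Step 1: 2257 CAD × 0.68 = 1534.76 EUR
Step 2: 1534.76 EUR × 0.97 = 1488.72 CHF
Implied rate CAD→CHF = 0.68 × 0.97 = 0.6596
= 1488.72 CHF

1488.72 CHF


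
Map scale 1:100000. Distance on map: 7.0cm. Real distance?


Real distance = map distance × scale
= 7.0cm × 100000
= 700000 cm = 7000.0 m
= 7.000 km

7.000 km


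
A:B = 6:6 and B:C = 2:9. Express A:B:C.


Match B: multiply A:B by 2 → 12:12
Multiply B:C by 6 → 12:54
Combined: 12:12:54
GCD = 6
= 2:2:9

2:2:9


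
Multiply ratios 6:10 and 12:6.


Compound ratio = (6×12) : (10×6)
= 72:60
GCD = 12
= 6:5

6:5


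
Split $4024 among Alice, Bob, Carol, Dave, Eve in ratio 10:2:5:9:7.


Total parts = 10 + 2 + 5 + 9 + 7 = 33
Alice: 4024 × 10/33 = 1219.39
Bob: 4024 × 2/33 = 243.88
Carol: 4024 × 5/33 = 609.70
Dave: 4024 × 9/33 = 1097.45
Eve: 4024 × 7/33 = 853.58
= Alice: $1219.39, Bob: $243.88, Carol: $609.70, Dave: $1097.45, Eve: $853.58

Alice: $1219.39, Bob: $243.88, Carol: $609.70, Dave: $1097.45, Eve: $853.58


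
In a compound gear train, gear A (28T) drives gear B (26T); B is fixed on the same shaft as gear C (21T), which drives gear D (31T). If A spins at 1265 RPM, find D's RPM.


Stage 1: RPM_B = RPM_A × t_A/t_B = 1265 × 28/26 = 35420/26 ≈ 1362.31
B and C share a shaft → RPM_C = RPM_B
Stage 2: RPM_D = RPM_C × t_C/t_D = RPM_A × (t_A×t_C)/(t_B×t_D)
Overall ratio = (28×21)/(26×31) = 588/806
RPM_D = 1265 × 588/806 = 743820/806
≈ 922.85 RPM

922.85 RPM


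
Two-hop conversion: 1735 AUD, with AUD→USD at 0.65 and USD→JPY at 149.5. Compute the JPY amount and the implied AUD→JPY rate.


Step 1: 1735 AUD × 0.65 = 1127.75 USD
Step 2: 1127.75 USD × 149.5 = 168598.63 JPY
Implied rate AUD→JPY = 0.65 × 149.5 = 97.1750
= 168598.63 JPY; implied rate 97.1750 JPY/AUD

168598.63 JPY; implied rate 97.1750 JPY/AUD


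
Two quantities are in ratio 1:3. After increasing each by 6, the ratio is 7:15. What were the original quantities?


Let A = 1k, B = 3k.
(1k + 6) / (3k + 6) = 7/15
Cross-multiply: 15(1k + 6) = 7(3k + 6)
15k + 90 = 21k + 42
15k - 21k = 42 - 90
-6k = -48
k = -48/-6 = 8
A = 1×8 = 8, B = 3×8 = 24
= A = 8, B = 24

A = 8, B = 24


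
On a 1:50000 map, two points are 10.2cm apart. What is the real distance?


Real distance = map distance × scale
= 10.2cm × 50000
= 510000 cm = 5100.0 m
= 5.100 km

5.100 km


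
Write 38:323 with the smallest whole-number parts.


GCD(38, 323) = 19
38/19 : 323/19
= 2:17

2:17


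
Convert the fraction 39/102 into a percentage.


Percentage = (part / whole) × 100
= (39 / 102) × 100
≈ 38.24%

38.24%


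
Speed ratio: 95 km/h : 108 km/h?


Ratio = 95:108
GCD = 1
Simplified = 95:108
Time ratio (same distance) = 108:95
Speed ratio = 95:108

95:108


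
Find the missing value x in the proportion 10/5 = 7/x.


Cross multiply: 10 × x = 5 × 7
10x = 35
x = 35 / 10
= 3.50

3.50


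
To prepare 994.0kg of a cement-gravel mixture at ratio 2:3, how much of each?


Total parts = 2 + 3 = 5
cement: 994.0 × 2/5 = 397.6kg
gravel: 994.0 × 3/5 = 596.4kg
= 397.6kg and 596.4kg

397.6kg and 596.4kg


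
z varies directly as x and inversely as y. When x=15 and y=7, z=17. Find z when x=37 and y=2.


z = k·x/y
Solve for k using the known point: k = z·y/x = 17×7/15 = 119/15 ≈ 7.9333
Now evaluate at x=37, y=2:
z = k × 37 / 2 = (119 × 37) / (15 × 2) = 4403/30
≈ 146.7667

146.7667


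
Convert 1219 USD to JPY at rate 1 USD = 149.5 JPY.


Amount × rate = 1219 × 149.5
= 182240.50 JPY

182240.50 JPY


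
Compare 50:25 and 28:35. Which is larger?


50/25 = 2.0000
28/35 = 0.8000
2.0000 > 0.8000, so 50:25 is greater
= 50:25

50:25


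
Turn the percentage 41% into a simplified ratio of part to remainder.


41% means 41 parts out of 100; remainder = 59
Part : remainder = 41:59
GCD = 1
= 41:59

41:59


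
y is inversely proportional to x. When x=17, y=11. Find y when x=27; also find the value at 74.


Inverse proportion: x × y = constant
k = 17 × 11 = 187
At x=27: k/27 = 6.93
At x=74: k/74 = 2.53
= 6.93 and 2.53

6.93 and 2.53


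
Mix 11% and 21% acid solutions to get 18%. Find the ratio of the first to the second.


Let x parts of 11% mix with y parts of 21%.
11x + 21y = 18(x + y)
11x + 21y = 18x + 18y
x(11 - 18) = y(18 - 21)
x/y = (21 - 18)/(18 - 11) = 3/7
Simplify: 3:7
= 3:7

3:7


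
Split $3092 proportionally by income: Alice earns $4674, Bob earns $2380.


Total income = 4674 + 2380 = $7054
Alice: $3092 × 4674/7054 = $2048.77
Bob: $3092 × 2380/7054 = $1043.23
= Alice: $2048.77, Bob: $1043.23

Alice: $2048.77, Bob: $1043.23


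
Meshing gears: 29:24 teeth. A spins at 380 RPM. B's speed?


Gear ratio = 29:24 = 29:24
RPM_B = RPM_A × (teeth_A / teeth_B)
= 380 × (29/24)
= 459.2 RPM

459.2 RPM


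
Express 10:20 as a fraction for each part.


Total parts = 10 + 20 = 30
First part: 10/30 = 1/3
Second part: 20/30 = 2/3
= 1/3 and 2/3

1/3 and 2/3


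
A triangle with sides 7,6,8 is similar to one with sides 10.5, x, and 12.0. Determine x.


Scale factor = 10.5/7 = 1.5
Missing side = 6 × 1.5
= 9.0

9.0


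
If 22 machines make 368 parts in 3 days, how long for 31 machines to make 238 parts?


Days ∝ work / workers, so d₂ = d₁ × (m₁/m₂) × (w₂/w₁)
Workers factor (inverse): 22/31 ≈ 0.7097
Work factor (direct): 238/368 ≈ 0.6467
d₂ = 3 × 22/31 × 238/368 = (3 × 22 × 238) / (31 × 368) = 15708/11408
≈ 1.38 days

1.38 days


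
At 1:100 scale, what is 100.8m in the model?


Model size = real / scale
= 100.8 / 100
= 1.0080 m

1.0080 m


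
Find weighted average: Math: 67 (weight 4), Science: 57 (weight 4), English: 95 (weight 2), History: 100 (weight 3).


Numerator = 67×4 + 57×4 + 95×2 + 100×3
= 268 + 228 + 190 + 300
= 986
Total weight = 13
Weighted avg = 986/13
= 75.85

75.85


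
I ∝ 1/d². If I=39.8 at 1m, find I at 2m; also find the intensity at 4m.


I₁d₁² = I₂d₂²
I at 2m = 39.8 × (1/2)² = 39.8 × 1/4 = 39.8/4 = 9.9500
I at 4m = 39.8 × (1/4)² = 39.8 × 1/16 = 39.8/16 = 2.4875
= 9.9500 and 2.4875

9.9500 and 2.4875


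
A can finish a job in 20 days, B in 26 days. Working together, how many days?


Rate of A = 1/20 per day
Rate of B = 1/26 per day
Combined rate = 1/20 + 1/26 = 46/520 ≈ 0.0885 per day
Days = 1 / combined rate = 520/46
≈ 11.30 days

11.30 days


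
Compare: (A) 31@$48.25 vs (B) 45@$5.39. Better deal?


Deal A: $48.25/31 = $1.5565/unit
Deal B: $5.39/45 = $0.1198/unit
B is cheaper per unit
= Deal B

Deal B


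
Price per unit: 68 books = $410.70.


Unit rate = total / quantity
= 410.70 / 68
= $6.04 per unit

$6.04 per unit


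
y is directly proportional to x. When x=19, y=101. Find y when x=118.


Direct proportion: y/x = constant
k = 101/19 ≈ 5.3158
y₂ = k × 118 = 101 × 118 / 19 = 11918/19
≈ 627.26

627.26


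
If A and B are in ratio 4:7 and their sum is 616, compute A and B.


Let A = 4k, B = 7k.
4k + 7k = 616
11k = 616 → k = 616/11 = 56
A = 4×56 = 224, B = 7×56 = 392
= A = 224, B = 392

A = 224, B = 392


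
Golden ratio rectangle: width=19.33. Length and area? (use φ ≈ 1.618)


φ = (1 + √5) / 2 ≈ 1.618
Length = width × φ = 19.33 × 1.618 = 31.27594
≈ 31.28
Area = width × length = 19.33 × 31.27594 = 604.5639202 ≈ 604.56
= Length: 31.28, Area: 604.56

Length: 31.28, Area: 604.56


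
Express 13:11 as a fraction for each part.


Total parts = 13 + 11 = 24
First part: 13/24 = 13/24
Second part: 11/24 = 11/24
= 13/24 and 11/24

13/24 and 11/24


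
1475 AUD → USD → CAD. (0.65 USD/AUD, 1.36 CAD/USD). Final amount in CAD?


Step 1: 1475 AUD × 0.65 = 958.75 USD
Step 2: 958.75 USD × 1.36 = 1303.90 CAD
Implied rate AUD→CAD = 0.65 × 1.36 = 0.8840
= 1303.90 CAD

1303.90 CAD


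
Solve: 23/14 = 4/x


Cross multiply: 23 × x = 14 × 4
23x = 56
x = 56 / 23
= 2.43

2.43


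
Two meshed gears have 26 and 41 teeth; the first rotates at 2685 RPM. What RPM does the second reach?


Gear ratio = 26:41 = 26:41
RPM_B = RPM_A × (teeth_A / teeth_B)
= 2685 × (26/41)
= 1702.7 RPM

1702.7 RPM


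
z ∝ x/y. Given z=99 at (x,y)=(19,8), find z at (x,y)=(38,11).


z = k·x/y
Solve for k using the known point: k = z·y/x = 99×8/19 = 792/19 ≈ 41.6842
Now evaluate at x=38, y=11:
z = k × 38 / 11 = (792 × 38) / (19 × 11) = 30096/209
= 144.0000

144.0000


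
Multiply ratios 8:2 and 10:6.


Compound ratio = (8×10) : (2×6)
= 80:12
GCD = 4
= 20:3

20:3


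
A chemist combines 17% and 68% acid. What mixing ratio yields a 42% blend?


Let x parts of 17% mix with y parts of 68%.
17x + 68y = 42(x + y)
17x + 68y = 42x + 42y
x(17 - 42) = y(42 - 68)
x/y = (68 - 42)/(42 - 17) = 26/25
Simplify: 26:25
= 26:25

26:25


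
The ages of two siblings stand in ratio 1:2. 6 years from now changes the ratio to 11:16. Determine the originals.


Let A = 1k, B = 2k.
(1k + 6) / (2k + 6) = 11/16
Cross-multiply: 16(1k + 6) = 11(2k + 6)
16k + 96 = 22k + 66
16k - 22k = 66 - 96
-6k = -30
k = -30/-6 = 5
A = 1×5 = 5, B = 2×5 = 10
= A = 5, B = 10

A = 5, B = 10


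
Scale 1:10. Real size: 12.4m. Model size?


Model size = real / scale
= 12.4 / 10
= 1.2400 m

1.2400 m


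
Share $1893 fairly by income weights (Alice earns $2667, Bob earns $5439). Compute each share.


Total income = 2667 + 5439 = $8106
Alice: $1893 × 2667/8106 = $622.83
Bob: $1893 × 5439/8106 = $1270.17
= Alice: $622.83, Bob: $1270.17

Alice: $622.83, Bob: $1270.17


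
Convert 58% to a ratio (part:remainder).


58% means 58 parts out of 100; remainder = 42
Part : remainder = 58:42
GCD = 2
= 29:21

29:21


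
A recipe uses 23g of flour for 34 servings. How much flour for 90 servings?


Direct proportion: y/x = constant
k = 23/34 ≈ 0.6765
y₂ = k × 90 = 23 × 90 / 34 = 2070/34
≈ 60.88

60.88


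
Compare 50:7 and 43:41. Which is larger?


50/7 = 7.1429
43/41 = 1.0488
7.1429 > 1.0488, so 50:7 is greater
= 50:7

50:7


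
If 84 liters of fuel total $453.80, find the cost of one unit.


Unit rate = total / quantity
= 453.80 / 84
= $5.40 per unit

$5.40 per unit


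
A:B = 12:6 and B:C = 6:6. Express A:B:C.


Match B: multiply A:B by 6 → 72:36
Multiply B:C by 6 → 36:36
Combined: 72:36:36
GCD = 36
= 2:1:1

2:1:1


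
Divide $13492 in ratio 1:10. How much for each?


Total parts = 1 + 10 = 11
Part 1: 13492 × 1/11 = 1226.55
Part 2: 13492 × 10/11 = 12265.45
= Part 1: $1226.55, Part 2: $12265.45

Part 1: $1226.55, Part 2: $12265.45


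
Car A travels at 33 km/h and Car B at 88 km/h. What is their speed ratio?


Ratio = 33:88
GCD = 11
Simplified = 3:8
Time ratio (same distance) = 8:3
Speed ratio = 3:8

3:8


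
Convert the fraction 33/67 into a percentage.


Percentage = (part / whole) × 100
= (33 / 67) × 100
≈ 49.25%

49.25%


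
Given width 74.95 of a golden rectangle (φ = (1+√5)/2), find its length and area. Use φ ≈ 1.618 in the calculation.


φ = (1 + √5) / 2 ≈ 1.618
Length = width × φ = 74.95 × 1.618 = 121.2691
≈ 121.27
Area = width × length = 74.95 × 121.2691 = 9089.119045 ≈ 9089.12
= Length: 121.27, Area: 9089.12

Length: 121.27, Area: 9089.12


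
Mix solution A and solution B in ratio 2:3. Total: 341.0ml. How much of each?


Total parts = 2 + 3 = 5
solution A: 341.0 × 2/5 = 136.4ml
solution B: 341.0 × 3/5 = 204.6ml
= 136.4ml and 204.6ml

136.4ml and 204.6ml


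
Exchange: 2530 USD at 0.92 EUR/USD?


Amount × rate = 2530 × 0.92
= 2327.60 EUR

2327.60 EUR


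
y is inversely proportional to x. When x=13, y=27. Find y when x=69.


Inverse proportion: x × y = constant
k = 13 × 27 = 351
y₂ = k / 69 = 351 / 69
= 5.09

5.09


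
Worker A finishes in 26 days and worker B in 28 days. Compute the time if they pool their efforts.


Rate of A = 1/26 per day
Rate of B = 1/28 per day
Combined rate = 1/26 + 1/28 = 54/728 ≈ 0.0742 per day
Days = 1 / combined rate = 728/54
≈ 13.48 days

13.48 days


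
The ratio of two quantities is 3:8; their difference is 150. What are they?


Let A = 3k, B = 8k.
8k - 3k = 150
5k = 150 → k = 150/5 = 30
A = 3×30 = 90, B = 8×30 = 240
= A = 90, B = 240

A = 90, B = 240


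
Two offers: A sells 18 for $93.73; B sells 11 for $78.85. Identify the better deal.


Deal A: $93.73/18 = $5.2072/unit
Deal B: $78.85/11 = $7.1682/unit
A is cheaper per unit
= Deal A

Deal A


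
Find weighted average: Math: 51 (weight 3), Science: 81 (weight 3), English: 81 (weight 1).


Numerator = 51×3 + 81×3 + 81×1
= 153 + 243 + 81
= 477
Total weight = 7
Weighted avg = 477/7
= 68.14

68.14


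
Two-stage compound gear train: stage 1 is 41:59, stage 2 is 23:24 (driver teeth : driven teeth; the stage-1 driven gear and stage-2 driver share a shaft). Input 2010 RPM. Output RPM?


Stage 1: RPM_B = RPM_A × t_A/t_B = 2010 × 41/59 = 82410/59 ≈ 1396.78
B and C share a shaft → RPM_C = RPM_B
Stage 2: RPM_D = RPM_C × t_C/t_D = RPM_A × (t_A×t_C)/(t_B×t_D)
Overall ratio = (41×23)/(59×24) = 943/1416
RPM_D = 2010 × 943/1416 = 1895430/1416
≈ 1338.58 RPM

1338.58 RPM


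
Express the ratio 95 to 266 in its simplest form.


GCD(95, 266) = 19
95/19 : 266/19
= 5:14

5:14


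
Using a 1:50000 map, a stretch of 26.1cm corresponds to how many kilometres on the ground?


Real distance = map distance × scale
= 26.1cm × 50000
= 1305000 cm = 13050.0 m
= 13.050 km

13.050 km


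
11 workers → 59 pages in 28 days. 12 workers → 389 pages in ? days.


Days ∝ work / workers, so d₂ = d₁ × (m₁/m₂) × (w₂/w₁)
Workers factor (inverse): 11/12 ≈ 0.9167
Work factor (direct): 389/59 ≈ 6.5932
d₂ = 28 × 11/12 × 389/59 = (28 × 11 × 389) / (12 × 59) = 119812/708
≈ 169.23 days

169.23 days


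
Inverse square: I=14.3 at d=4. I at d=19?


I₁d₁² = I₂d₂²
I₂ = I₁ × (d₁/d₂)²
= 14.3 × (4/19)²
= 14.3 × 16/361
= 228.8/361
≈ 0.6338

0.6338


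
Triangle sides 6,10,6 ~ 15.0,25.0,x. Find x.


Scale factor = 15.0/6 = 2.5
Missing side = 6 × 2.5
= 15.0

15.0


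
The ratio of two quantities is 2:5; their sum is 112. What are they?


Let A = 2k, B = 5k.
2k + 5k = 112
7k = 112 → k = 112/7 = 16
A = 2×16 = 32, B = 5×16 = 80
= A = 32, B = 80

A = 32, B = 80


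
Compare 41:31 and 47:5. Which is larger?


41/31 = 1.3226
47/5 = 9.4000
1.3226 < 9.4000, so 41:31 is less
= 47:5

47:5


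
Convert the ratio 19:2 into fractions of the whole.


Total parts = 19 + 2 = 21
First part: 19/21 = 19/21
Second part: 2/21 = 2/21
= 19/21 and 2/21

19/21 and 2/21


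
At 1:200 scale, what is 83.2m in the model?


Model size = real / scale
= 83.2 / 200
= 0.4160 m

0.4160 m


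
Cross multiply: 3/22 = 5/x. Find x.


Cross multiply: 3 × x = 22 × 5
3x = 110
x = 110 / 3
= 36.67

36.67


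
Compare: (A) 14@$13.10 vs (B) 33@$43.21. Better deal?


Deal A: $13.10/14 = $0.9357/unit
Deal B: $43.21/33 = $1.3094/unit
A is cheaper per unit
= Deal A

Deal A


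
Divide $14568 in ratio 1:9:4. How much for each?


Total parts = 1 + 9 + 4 = 14
Part 1: 14568 × 1/14 = 1040.57
Part 2: 14568 × 9/14 = 9365.14
Part 3: 14568 × 4/14 = 4162.29
= Part 1: $1040.57, Part 2: $9365.14, Part 3: $4162.29

Part 1: $1040.57, Part 2: $9365.14, Part 3: $4162.29


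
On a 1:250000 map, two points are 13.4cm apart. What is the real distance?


Real distance = map distance × scale
= 13.4cm × 250000
= 3350000 cm = 33500.0 m
= 33.500 km

33.500 km


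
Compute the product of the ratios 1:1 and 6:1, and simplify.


Compound ratio = (1×6) : (1×1)
= 6:1
GCD = 1
= 6:1

6:1


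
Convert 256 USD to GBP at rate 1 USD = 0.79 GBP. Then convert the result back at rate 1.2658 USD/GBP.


Amount × rate = 256 × 0.79 = 202.24 GBP
Round-trip: 202.24 × 1.2658 = 256.00 USD
= 202.24 GBP, then 256.00 USD

202.24 GBP, then 256.00 USD


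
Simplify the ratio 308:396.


GCD(308, 396) = 44
308/44 : 396/44
= 7:9

7:9


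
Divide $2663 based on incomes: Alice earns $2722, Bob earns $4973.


Total income = 2722 + 4973 = $7695
Alice: $2663 × 2722/7695 = $942.00
Bob: $2663 × 4973/7695 = $1721.00
= Alice: $942.00, Bob: $1721.00

Alice: $942.00, Bob: $1721.00


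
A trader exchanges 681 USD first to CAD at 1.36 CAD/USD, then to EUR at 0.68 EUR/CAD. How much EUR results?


Step 1: 681 USD × 1.36 = 926.16 CAD
Step 2: 926.16 CAD × 0.68 = 629.79 EUR
Implied rate USD→EUR = 1.36 × 0.68 = 0.9248
= 629.79 EUR

629.79 EUR


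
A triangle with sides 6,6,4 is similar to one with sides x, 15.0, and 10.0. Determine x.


Scale factor = 15.0/6 = 2.5
Missing side = 6 × 2.5
= 15.0

15.0


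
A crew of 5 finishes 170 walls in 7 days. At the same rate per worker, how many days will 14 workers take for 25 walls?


Days ∝ work / workers, so d₂ = d₁ × (m₁/m₂) × (w₂/w₁)
Workers factor (inverse): 5/14 ≈ 0.3571
Work factor (direct): 25/170 ≈ 0.1471
d₂ = 7 × 5/14 × 25/170 = (7 × 5 × 25) / (14 × 170) = 875/2380
≈ 0.37 days

0.37 days


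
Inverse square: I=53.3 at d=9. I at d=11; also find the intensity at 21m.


I₁d₁² = I₂d₂²
I at 11m = 53.3 × (9/11)² = 53.3 × 81/121 = 4317.3/121 ≈ 35.6802
I at 21m = 53.3 × (9/21)² = 53.3 × 81/441 = 4317.3/441 ≈ 9.7898
= 35.6802 and 9.7898

35.6802 and 9.7898


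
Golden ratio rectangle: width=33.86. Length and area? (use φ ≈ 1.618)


φ = (1 + √5) / 2 ≈ 1.618
Length = width × φ = 33.86 × 1.618 = 54.78548
≈ 54.79
Area = width × length = 33.86 × 54.78548 = 1855.0363528 ≈ 1855.04
= Length: 54.79, Area: 1855.04

Length: 54.79, Area: 1855.04


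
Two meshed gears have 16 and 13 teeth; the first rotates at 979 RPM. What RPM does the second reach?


Gear ratio = 16:13 = 16:13
RPM_B = RPM_A × (teeth_A / teeth_B)
= 979 × (16/13)
= 1204.9 RPM

1204.9 RPM


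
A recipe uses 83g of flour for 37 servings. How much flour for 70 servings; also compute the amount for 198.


Direct proportion: y/x = constant
k = 83/37 ≈ 2.2432
y at x=70: k × 70 = 83 × 70 / 37 = 5810/37 ≈ 157.03
y at x=198: k × 198 = 83 × 198 / 37 = 16434/37 ≈ 444.16
= 157.03 and 444.16

157.03 and 444.16


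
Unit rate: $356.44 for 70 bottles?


Unit rate = total / quantity
= 356.44 / 70
= $5.09 per unit

$5.09 per unit


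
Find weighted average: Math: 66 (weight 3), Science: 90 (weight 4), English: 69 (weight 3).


Numerator = 66×3 + 90×4 + 69×3
= 198 + 360 + 207
= 765
Total weight = 10
Weighted avg = 765/10
= 76.50

76.50


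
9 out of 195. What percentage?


Percentage = (part / whole) × 100
= (9 / 195) × 100
≈ 4.62%

4.62%


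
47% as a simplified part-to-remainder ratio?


47% means 47 parts out of 100; remainder = 53
Part : remainder = 47:53
GCD = 1
= 47:53

47:53


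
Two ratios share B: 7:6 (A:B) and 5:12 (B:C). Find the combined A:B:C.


Match B: multiply A:B by 5 → 35:30
Multiply B:C by 6 → 30:72
Combined: 35:30:72
GCD = 1
= 35:30:72

35:30:72


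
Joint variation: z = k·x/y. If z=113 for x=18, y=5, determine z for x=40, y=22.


z = k·x/y
Solve for k using the known point: k = z·y/x = 113×5/18 = 565/18 ≈ 31.3889
Now evaluate at x=40, y=22:
z = k × 40 / 22 = (565 × 40) / (18 × 22) = 22600/396
≈ 57.0707

57.0707


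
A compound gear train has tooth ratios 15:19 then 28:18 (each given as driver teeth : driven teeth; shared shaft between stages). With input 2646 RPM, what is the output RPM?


Stage 1: RPM_B = RPM_A × t_A/t_B = 2646 × 15/19 = 39690/19 ≈ 2088.95
B and C share a shaft → RPM_C = RPM_B
Stage 2: RPM_D = RPM_C × t_C/t_D = RPM_A × (t_A×t_C)/(t_B×t_D)
Overall ratio = (15×28)/(19×18) = 420/342
RPM_D = 2646 × 420/342 = 1111320/342
≈ 3249.47 RPM

3249.47 RPM


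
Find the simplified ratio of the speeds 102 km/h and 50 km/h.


Ratio = 102:50
GCD = 2
Simplified = 51:25
Time ratio (same distance) = 25:51
Speed ratio = 51:25

51:25


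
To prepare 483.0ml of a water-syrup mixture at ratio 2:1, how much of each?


Total parts = 2 + 1 = 3
water: 483.0 × 2/3 = 322.0ml
syrup: 483.0 × 1/3 = 161.0ml
= 322.0ml and 161.0ml

322.0ml and 161.0ml


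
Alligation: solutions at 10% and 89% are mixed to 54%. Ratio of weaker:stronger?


Let x parts of 10% mix with y parts of 89%.
10x + 89y = 54(x + y)
10x + 89y = 54x + 54y
x(10 - 54) = y(54 - 89)
x/y = (89 - 54)/(54 - 10) = 35/44
Simplify: 35:44
= 35:44

35:44


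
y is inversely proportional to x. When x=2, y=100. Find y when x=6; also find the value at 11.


Inverse proportion: x × y = constant
k = 2 × 100 = 200
At x=6: k/6 = 33.33
At x=11: k/11 = 18.18
= 33.33 and 18.18

33.33 and 18.18


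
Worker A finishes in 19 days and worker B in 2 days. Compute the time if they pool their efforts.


Rate of A = 1/19 per day
Rate of B = 1/2 per day
Combined rate = 1/19 + 1/2 = 21/38 ≈ 0.5526 per day
Days = 1 / combined rate = 38/21
≈ 1.81 days

1.81 days


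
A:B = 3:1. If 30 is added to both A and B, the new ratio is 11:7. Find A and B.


Let A = 3k, B = 1k.
(3k + 30) / (1k + 30) = 11/7
Cross-multiply: 7(3k + 30) = 11(1k + 30)
21k + 210 = 11k + 330
21k - 11k = 330 - 210
10k = 120
k = 120/10 = 12
A = 3×12 = 36, B = 1×12 = 12
= A = 36, B = 12

A = 36, B = 12


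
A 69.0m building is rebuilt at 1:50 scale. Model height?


Model size = real / scale
= 69.0 / 50
= 1.3800 m

1.3800 m


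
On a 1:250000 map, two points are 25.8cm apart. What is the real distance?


Real distance = map distance × scale
= 25.8cm × 250000
= 6450000 cm = 64500.0 m
= 64.500 km

64.500 km


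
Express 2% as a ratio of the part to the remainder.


2% means 2 parts out of 100; remainder = 98
Part : remainder = 2:98
GCD = 2
= 1:49

1:49


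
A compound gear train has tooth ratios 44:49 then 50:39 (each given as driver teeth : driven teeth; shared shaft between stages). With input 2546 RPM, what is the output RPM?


Stage 1: RPM_B = RPM_A × t_A/t_B = 2546 × 44/49 = 112024/49 ≈ 2286.20
B and C share a shaft → RPM_C = RPM_B
Stage 2: RPM_D = RPM_C × t_C/t_D = RPM_A × (t_A×t_C)/(t_B×t_D)
Overall ratio = (44×50)/(49×39) = 2200/1911
RPM_D = 2546 × 2200/1911 = 5601200/1911
≈ 2931.03 RPM

2931.03 RPM


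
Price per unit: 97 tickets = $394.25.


Unit rate = total / quantity
= 394.25 / 97
= $4.06 per unit

$4.06 per unit


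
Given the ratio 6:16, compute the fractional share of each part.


Total parts = 6 + 16 = 22
First part: 6/22 = 3/11
Second part: 16/22 = 8/11
= 3/11 and 8/11

3/11 and 8/11


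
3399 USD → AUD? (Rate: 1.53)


Amount × rate = 3399 × 1.53
= 5200.47 AUD

5200.47 AUD


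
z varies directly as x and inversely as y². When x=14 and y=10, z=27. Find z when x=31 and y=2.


z = k·x/y²
Solve for k using the known point: k = z·y²/x = 27×100/14 = 2700/14 ≈ 192.8571
Now evaluate at x=31, y=2:
z = k × 31 / 4 = (2700 × 31) / (14 × 4) = 83700/56
≈ 1494.6429

1494.6429


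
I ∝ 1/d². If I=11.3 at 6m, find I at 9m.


I₁d₁² = I₂d₂²
I₂ = I₁ × (d₁/d₂)²
= 11.3 × (6/9)²
= 11.3 × 36/81
= 406.8/81
≈ 5.0222

5.0222


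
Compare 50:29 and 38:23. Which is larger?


50/29 = 1.7241
38/23 = 1.6522
1.7241 > 1.6522, so 50:29 is greater
= 50:29

50:29


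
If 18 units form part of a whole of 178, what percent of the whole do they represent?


Percentage = (part / whole) × 100
= (18 / 178) × 100
≈ 10.11%

10.11%


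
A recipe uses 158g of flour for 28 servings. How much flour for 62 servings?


Direct proportion: y/x = constant
k = 158/28 ≈ 5.6429
y₂ = k × 62 = 158 × 62 / 28 = 9796/28
≈ 349.86

349.86


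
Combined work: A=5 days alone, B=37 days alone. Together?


Rate of A = 1/5 per day
Rate of B = 1/37 per day
Combined rate = 1/5 + 1/37 = 42/185 ≈ 0.2270 per day
Days = 1 / combined rate = 185/42
≈ 4.40 days

4.40 days


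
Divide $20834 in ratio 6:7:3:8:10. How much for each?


Total parts = 6 + 7 + 3 + 8 + 10 = 34
Part 1: 20834 × 6/34 = 3676.59
Part 2: 20834 × 7/34 = 4289.35
Part 3: 20834 × 3/34 = 1838.29
Part 4: 20834 × 8/34 = 4902.12
Part 5: 20834 × 10/34 = 6127.65
= Part 1: $3676.59, Part 2: $4289.35, Part 3: $1838.29, Part 4: $4902.12, Part 5: $6127.65

Part 1: $3676.59, Part 2: $4289.35, Part 3: $1838.29, Part 4: $4902.12, Part 5: $6127.65


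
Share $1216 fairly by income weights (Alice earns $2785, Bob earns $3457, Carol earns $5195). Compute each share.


Total income = 2785 + 3457 + 5195 = $11437
Alice: $1216 × 2785/11437 = $296.11
Bob: $1216 × 3457/11437 = $367.55
Carol: $1216 × 5195/11437 = $552.34
= Alice: $296.11, Bob: $367.55, Carol: $552.34

Alice: $296.11, Bob: $367.55, Carol: $552.34


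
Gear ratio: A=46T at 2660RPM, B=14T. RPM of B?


Gear ratio = 46:14 = 23:7
RPM_B = RPM_A × (teeth_A / teeth_B)
= 2660 × (46/14)
= 8740.0 RPM

8740.0 RPM


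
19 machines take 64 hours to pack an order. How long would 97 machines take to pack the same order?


Inverse proportion: x × y = constant
k = 19 × 64 = 1216
y₂ = k / 97 = 1216 / 97
= 12.54

12.54


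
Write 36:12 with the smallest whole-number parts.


GCD(36, 12) = 12
36/12 : 12/12
= 3:1

3:1


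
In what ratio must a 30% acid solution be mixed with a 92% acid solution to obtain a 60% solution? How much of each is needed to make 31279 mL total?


Let x parts of 30% mix with y parts of 92%.
30x + 92y = 60(x + y)
30x + 92y = 60x + 60y
x(30 - 60) = y(60 - 92)
x/y = (92 - 60)/(60 - 30) = 32/30
Simplify: 16:15
Total parts = 31; one part = 31279/31 = 1009.00 mL
30% solution: 16×1009.00 = 16144.00 mL
92% solution: 15×1009.00 = 15135.00 mL
= ratio 16:15; 16144.00 mL and 15135.00 mL

ratio 16:15; 16144.00 mL and 15135.00 mL


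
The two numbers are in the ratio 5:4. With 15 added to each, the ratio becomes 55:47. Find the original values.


Let A = 5k, B = 4k.
(5k + 15) / (4k + 15) = 55/47
Cross-multiply: 47(5k + 15) = 55(4k + 15)
235k + 705 = 220k + 825
235k - 220k = 825 - 705
15k = 120
k = 120/15 = 8
A = 5×8 = 40, B = 4×8 = 32
= A = 40, B = 32

A = 40, B = 32


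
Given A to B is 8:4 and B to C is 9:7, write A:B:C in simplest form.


Match B: multiply A:B by 9 → 72:36
Multiply B:C by 4 → 36:28
Combined: 72:36:28
GCD = 4
= 18:9:7

18:9:7


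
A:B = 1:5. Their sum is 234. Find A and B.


Let A = 1k, B = 5k.
1k + 5k = 234
6k = 234 → k = 234/6 = 39
A = 1×39 = 39, B = 5×39 = 195
= A = 39, B = 195

A = 39, B = 195


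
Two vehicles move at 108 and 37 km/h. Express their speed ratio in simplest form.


Ratio = 108:37
GCD = 1
Simplified = 108:37
Time ratio (same distance) = 37:108
Speed ratio = 108:37

108:37


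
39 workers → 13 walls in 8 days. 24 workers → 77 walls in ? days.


Days ∝ work / workers, so d₂ = d₁ × (m₁/m₂) × (w₂/w₁)
Workers factor (inverse): 39/24 = 1.6250
Work factor (direct): 77/13 ≈ 5.9231
d₂ = 8 × 39/24 × 77/13 = (8 × 39 × 77) / (24 × 13) = 24024/312
= 77.00 days

77.00 days


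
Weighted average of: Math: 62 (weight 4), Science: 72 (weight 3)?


Numerator = 62×4 + 72×3
= 248 + 216
= 464
Total weight = 7
Weighted avg = 464/7
= 66.29

66.29


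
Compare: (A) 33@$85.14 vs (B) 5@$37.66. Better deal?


Deal A: $85.14/33 = $2.5800/unit
Deal B: $37.66/5 = $7.5320/unit
A is cheaper per unit
= Deal A

Deal A


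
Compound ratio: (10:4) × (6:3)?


Compound ratio = (10×6) : (4×3)
= 60:12
GCD = 12
= 5:1

5:1


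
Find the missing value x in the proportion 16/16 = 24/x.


Cross multiply: 16 × x = 16 × 24
16x = 384
x = 384 / 16
= 24.00

24.00


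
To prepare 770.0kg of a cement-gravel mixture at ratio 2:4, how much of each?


Total parts = 2 + 4 = 6
cement: 770.0 × 2/6 = 256.7kg
gravel: 770.0 × 4/6 = 513.3kg
= 256.7kg and 513.3kg

256.7kg and 513.3kg


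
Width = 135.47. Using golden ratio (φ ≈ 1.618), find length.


φ = (1 + √5) / 2 ≈ 1.618
Length = width × φ = 135.47 × 1.618 = 219.19046
≈ 219.19

219.19


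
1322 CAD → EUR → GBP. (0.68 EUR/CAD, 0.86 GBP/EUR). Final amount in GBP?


Step 1: 1322 CAD × 0.68 = 898.96 EUR
Step 2: 898.96 EUR × 0.86 = 773.11 GBP
Implied rate CAD→GBP = 0.68 × 0.86 = 0.5848
= 773.11 GBP

773.11 GBP


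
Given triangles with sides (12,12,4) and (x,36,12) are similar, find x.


Scale factor = 36/12 = 3
Missing side = 12 × 3
= 36.0

36.0


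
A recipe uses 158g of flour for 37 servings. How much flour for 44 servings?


Direct proportion: y/x = constant
k = 158/37 ≈ 4.2703
y₂ = k × 44 = 158 × 44 / 37 = 6952/37
≈ 187.89

187.89


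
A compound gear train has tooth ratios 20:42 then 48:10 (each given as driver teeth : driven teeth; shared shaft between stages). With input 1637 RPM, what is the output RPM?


Stage 1: RPM_B = RPM_A × t_A/t_B = 1637 × 20/42 = 32740/42 ≈ 779.52
B and C share a shaft → RPM_C = RPM_B
Stage 2: RPM_D = RPM_C × t_C/t_D = RPM_A × (t_A×t_C)/(t_B×t_D)
Overall ratio = (20×48)/(42×10) = 960/420
RPM_D = 1637 × 960/420 = 1571520/420
≈ 3741.71 RPM

3741.71 RPM


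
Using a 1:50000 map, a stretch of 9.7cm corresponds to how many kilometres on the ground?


Real distance = map distance × scale
= 9.7cm × 50000
= 485000 cm = 4850.0 m
= 4.850 km

4.850 km


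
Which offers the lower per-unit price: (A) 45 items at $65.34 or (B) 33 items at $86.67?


Deal A: $65.34/45 = $1.4520/unit
Deal B: $86.67/33 = $2.6264/unit
A is cheaper per unit
= Deal A

Deal A


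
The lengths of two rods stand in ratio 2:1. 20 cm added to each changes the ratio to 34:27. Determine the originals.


Let A = 2k, B = 1k.
(2k + 20) / (1k + 20) = 34/27
Cross-multiply: 27(2k + 20) = 34(1k + 20)
54k + 540 = 34k + 680
54k - 34k = 680 - 540
20k = 140
k = 140/20 = 7
A = 2×7 = 14, B = 1×7 = 7
= A = 14, B = 7

A = 14, B = 7


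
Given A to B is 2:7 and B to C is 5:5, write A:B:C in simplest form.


Match B: multiply A:B by 5 → 10:35
Multiply B:C by 7 → 35:35
Combined: 10:35:35
GCD = 5
= 2:7:7

2:7:7


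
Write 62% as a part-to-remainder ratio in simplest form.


62% means 62 parts out of 100; remainder = 38
Part : remainder = 62:38
GCD = 2
= 31:19

31:19


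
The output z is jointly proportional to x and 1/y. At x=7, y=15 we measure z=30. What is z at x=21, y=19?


z = k·x/y
Solve for k using the known point: k = z·y/x = 30×15/7 = 450/7 ≈ 64.2857
Now evaluate at x=21, y=19:
z = k × 21 / 19 = (450 × 21) / (7 × 19) = 9450/133
≈ 71.0526

71.0526


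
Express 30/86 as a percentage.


Percentage = (part / whole) × 100
= (30 / 86) × 100
≈ 34.88%

34.88%


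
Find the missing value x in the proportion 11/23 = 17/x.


Cross multiply: 11 × x = 23 × 17
11x = 391
x = 391 / 11
= 35.55

35.55


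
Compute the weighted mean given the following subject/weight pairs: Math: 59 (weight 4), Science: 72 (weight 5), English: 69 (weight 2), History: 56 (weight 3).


Numerator = 59×4 + 72×5 + 69×2 + 56×3
= 236 + 360 + 138 + 168
= 902
Total weight = 14
Weighted avg = 902/14
= 64.43

64.43


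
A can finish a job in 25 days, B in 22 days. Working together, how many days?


Rate of A = 1/25 per day
Rate of B = 1/22 per day
Combined rate = 1/25 + 1/22 = 47/550 ≈ 0.0855 per day
Days = 1 / combined rate = 550/47
≈ 11.70 days

11.70 days


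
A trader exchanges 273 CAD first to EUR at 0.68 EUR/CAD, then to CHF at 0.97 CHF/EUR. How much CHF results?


Step 1: 273 CAD × 0.68 = 185.64 EUR
Step 2: 185.64 EUR × 0.97 = 180.07 CHF
Implied rate CAD→CHF = 0.68 × 0.97 = 0.6596
= 180.07 CHF

180.07 CHF


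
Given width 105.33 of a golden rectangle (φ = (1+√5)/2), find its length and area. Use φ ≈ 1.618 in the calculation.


φ = (1 + √5) / 2 ≈ 1.618
Length = width × φ = 105.33 × 1.618 = 170.42394
≈ 170.42
Area = width × length = 105.33 × 170.42394 = 17950.7536002 ≈ 17950.75
= Length: 170.42, Area: 17950.75

Length: 170.42, Area: 17950.75


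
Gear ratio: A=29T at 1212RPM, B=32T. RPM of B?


Gear ratio = 29:32 = 29:32
RPM_B = RPM_A × (teeth_A / teeth_B)
= 1212 × (29/32)
= 1098.4 RPM

1098.4 RPM


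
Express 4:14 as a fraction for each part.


Total parts = 4 + 14 = 18
First part: 4/18 = 2/9
Second part: 14/18 = 7/9
= 2/9 and 7/9

2/9 and 7/9


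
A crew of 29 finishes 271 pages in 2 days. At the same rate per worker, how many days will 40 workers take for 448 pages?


Days ∝ work / workers, so d₂ = d₁ × (m₁/m₂) × (w₂/w₁)
Workers factor (inverse): 29/40 = 0.7250
Work factor (direct): 448/271 ≈ 1.6531
d₂ = 2 × 29/40 × 448/271 = (2 × 29 × 448) / (40 × 271) = 25984/10840
≈ 2.40 days

2.40 days


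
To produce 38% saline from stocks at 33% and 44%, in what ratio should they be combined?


Let x parts of 33% mix with y parts of 44%.
33x + 44y = 38(x + y)
33x + 44y = 38x + 38y
x(33 - 38) = y(38 - 44)
x/y = (44 - 38)/(38 - 33) = 6/5
Simplify: 6:5
= 6:5

6:5


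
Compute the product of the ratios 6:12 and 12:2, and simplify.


Compound ratio = (6×12) : (12×2)
= 72:24
GCD = 24
= 3:1

3:1


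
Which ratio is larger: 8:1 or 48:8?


8/1 = 8.0000
48/8 = 6.0000
8.0000 > 6.0000, so 8:1 is greater
= 8:1

8:1


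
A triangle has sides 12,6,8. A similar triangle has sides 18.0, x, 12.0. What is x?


Scale factor = 18.0/12 = 1.5
Missing side = 6 × 1.5
= 9.0

9.0


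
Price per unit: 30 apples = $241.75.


Unit rate = total / quantity
= 241.75 / 30
= $8.06 per unit

$8.06 per unit


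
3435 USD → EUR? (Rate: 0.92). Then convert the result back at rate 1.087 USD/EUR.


Amount × rate = 3435 × 0.92 = 3160.20 EUR
Round-trip: 3160.20 × 1.087 = 3435.14 USD
= 3160.20 EUR, then 3435.14 USD

3160.20 EUR, then 3435.14 USD


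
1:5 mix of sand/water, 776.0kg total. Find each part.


Total parts = 1 + 5 = 6
sand: 776.0 × 1/6 = 129.3kg
water: 776.0 × 5/6 = 646.7kg
= 129.3kg and 646.7kg

129.3kg and 646.7kg


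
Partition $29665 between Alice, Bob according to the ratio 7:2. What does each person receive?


Total parts = 7 + 2 = 9
Alice: 29665 × 7/9 = 23072.78
Bob: 29665 × 2/9 = 6592.22
= Alice: $23072.78, Bob: $6592.22

Alice: $23072.78, Bob: $6592.22


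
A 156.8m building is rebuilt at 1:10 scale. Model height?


Model size = real / scale
= 156.8 / 10
= 15.6800 m

15.6800 m


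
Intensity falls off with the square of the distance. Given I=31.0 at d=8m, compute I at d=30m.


I₁d₁² = I₂d₂²
I₂ = I₁ × (d₁/d₂)²
= 31.0 × (8/30)²
= 31.0 × 64/900
= 1984/900
≈ 2.2044

2.2044


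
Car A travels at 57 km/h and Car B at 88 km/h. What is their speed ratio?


Ratio = 57:88
GCD = 1
Simplified = 57:88
Time ratio (same distance) = 88:57
Speed ratio = 57:88

57:88


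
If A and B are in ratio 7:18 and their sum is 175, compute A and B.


Let A = 7k, B = 18k.
7k + 18k = 175
25k = 175 → k = 175/25 = 7
A = 7×7 = 49, B = 18×7 = 126
= A = 49, B = 126

A = 49, B = 126


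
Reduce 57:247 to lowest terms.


GCD(57, 247) = 19
57/19 : 247/19
= 3:13

3:13


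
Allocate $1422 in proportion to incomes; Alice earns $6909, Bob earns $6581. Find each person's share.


Total income = 6909 + 6581 = $13490
Alice: $1422 × 6909/13490 = $728.29
Bob: $1422 × 6581/13490 = $693.71
= Alice: $728.29, Bob: $693.71

Alice: $728.29, Bob: $693.71


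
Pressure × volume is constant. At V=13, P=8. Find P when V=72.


Inverse proportion: x × y = constant
k = 13 × 8 = 104
y₂ = k / 72 = 104 / 72
= 1.44

1.44
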